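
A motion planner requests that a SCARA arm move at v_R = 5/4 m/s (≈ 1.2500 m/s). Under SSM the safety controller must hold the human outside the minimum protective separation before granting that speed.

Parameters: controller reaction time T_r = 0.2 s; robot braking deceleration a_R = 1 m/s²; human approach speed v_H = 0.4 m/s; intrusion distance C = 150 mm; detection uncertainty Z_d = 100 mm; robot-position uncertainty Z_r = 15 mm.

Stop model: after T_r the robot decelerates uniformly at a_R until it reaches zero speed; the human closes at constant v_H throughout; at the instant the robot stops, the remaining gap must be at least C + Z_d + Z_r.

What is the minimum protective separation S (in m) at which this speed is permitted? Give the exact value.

stop time T_s = (5/4)/1 = 1.2500 s
robot covers v_R·T_r = 1.2500·0.2000 = 0.2500 m before braking
robot under decel: 1.2500²/(2·1.0000) = 0.7812 m
person approaches 0.4000·(0.2000+1.2500) = 0.5800 m
residual clearance needed = 0.1500+0.1000+0.0150 = 0.2650 m
S_min ≈ 0.2500+0.7812+0.5800+0.2650  ⇒  S_min = 1501/800 m

S_min = 1501/800 m = 1.8762 m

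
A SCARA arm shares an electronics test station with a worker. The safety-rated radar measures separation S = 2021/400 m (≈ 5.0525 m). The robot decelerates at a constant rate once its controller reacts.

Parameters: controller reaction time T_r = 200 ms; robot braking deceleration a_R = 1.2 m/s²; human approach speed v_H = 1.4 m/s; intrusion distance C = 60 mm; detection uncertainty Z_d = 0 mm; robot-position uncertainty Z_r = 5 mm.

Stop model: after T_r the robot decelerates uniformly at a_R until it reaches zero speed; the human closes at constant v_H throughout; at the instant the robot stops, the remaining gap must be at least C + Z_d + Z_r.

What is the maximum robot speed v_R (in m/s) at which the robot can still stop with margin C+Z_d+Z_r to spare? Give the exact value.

v_R_max = 21/10 m/s = 2.1000 m/s

collect terms ⇒ (5/12)·v_R² + (41/30)·v_R + (-1883/400) = 0
  disc = (41/30)² − 4·(5/12)·(-1883/400) = 34969/3600 ; √disc = 187/60
  v_R = (−(41/30) + 187/60) / (2·(5/12)) = 21/10 m/s
check:
braking lasts T_s = (21/10)/(6/5) = 1.7500 s
robot in T_r: 2.1000·0.2000 = 0.4200 m
braking distance = 2.1000²/(2·1.2000) = 1.8375 m
person approaches 1.4000·(0.2000+1.7500) = 2.7300 m
residual clearance needed = 0.0600+0.0000+0.0050 = 0.0650 m
sum ≈ 0.4200+1.8375+2.7300+0.0650 ≈ 5.0525 m = S ✓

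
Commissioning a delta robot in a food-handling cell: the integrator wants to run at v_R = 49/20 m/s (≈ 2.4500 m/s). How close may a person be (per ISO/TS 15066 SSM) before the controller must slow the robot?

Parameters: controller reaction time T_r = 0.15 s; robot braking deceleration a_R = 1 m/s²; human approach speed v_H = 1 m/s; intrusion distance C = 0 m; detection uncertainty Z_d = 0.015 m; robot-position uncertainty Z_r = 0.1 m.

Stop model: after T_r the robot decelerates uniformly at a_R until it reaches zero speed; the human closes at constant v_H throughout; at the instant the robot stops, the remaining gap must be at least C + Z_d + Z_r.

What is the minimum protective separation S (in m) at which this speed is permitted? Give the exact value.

T_s = v_R/a_R = (49/20)/1 = 2.4500 s
robot covers v_R·T_r = 2.4500·0.1500 = 0.3675 m before braking
robot covers 2.4500·2.4500 − ½·1.0000·2.4500² = 3.0013 m while stopping
person approaches 1.0000·(0.1500+2.4500) = 2.6000 m
margins: 0.0000+0.0150+0.1000 = 0.1150 m
S_min ≈ 0.3675+3.0013+2.6000+0.1150  ⇒  S_min = 4867/800 m

S_min = 4867/800 m = 6.0838 m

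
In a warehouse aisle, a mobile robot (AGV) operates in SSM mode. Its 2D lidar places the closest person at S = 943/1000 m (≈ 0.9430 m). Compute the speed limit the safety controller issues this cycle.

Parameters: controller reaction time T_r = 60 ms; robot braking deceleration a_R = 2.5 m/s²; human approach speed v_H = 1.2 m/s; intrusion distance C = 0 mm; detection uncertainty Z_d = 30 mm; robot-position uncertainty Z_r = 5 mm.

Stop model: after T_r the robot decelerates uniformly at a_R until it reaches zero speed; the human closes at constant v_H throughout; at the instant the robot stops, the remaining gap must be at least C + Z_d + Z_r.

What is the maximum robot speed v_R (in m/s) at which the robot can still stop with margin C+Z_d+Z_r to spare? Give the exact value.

v_R_max = 11/10 m/s = 1.1000 m/s

at the boundary: (1/5)·v² + (27/50)·v + (-209/250) = 0
  disc = (27/50)² − 4·(1/5)·(-209/250) = 2401/2500 ; √disc = 49/50
  v_R = (−(27/50) + 49/50) / (2·(1/5)) = 11/10 m/s
check:
T_s = v_R/a_R = (11/10)/(5/2) = 0.4400 s
robot covers v_R·T_r = 1.1000·0.0600 = 0.0660 m before braking
robot under decel: 1.1000²/(2·2.5000) = 0.2420 m
person approaches 1.2000·(0.0600+0.4400) = 0.6000 m
residual clearance needed = 0.0000+0.0300+0.0050 = 0.0350 m
sum ≈ 0.0660+0.2420+0.6000+0.0350 ≈ 0.9430 m = S ✓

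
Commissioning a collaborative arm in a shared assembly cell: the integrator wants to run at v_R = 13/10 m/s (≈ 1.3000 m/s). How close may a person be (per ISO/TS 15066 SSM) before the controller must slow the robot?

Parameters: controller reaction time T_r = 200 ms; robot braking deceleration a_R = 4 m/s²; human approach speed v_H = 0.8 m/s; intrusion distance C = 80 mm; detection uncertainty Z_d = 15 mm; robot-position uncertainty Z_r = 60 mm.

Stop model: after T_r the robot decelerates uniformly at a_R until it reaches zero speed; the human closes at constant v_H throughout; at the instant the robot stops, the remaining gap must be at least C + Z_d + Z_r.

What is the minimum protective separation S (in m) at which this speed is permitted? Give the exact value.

S_min = 837/800 m = 1.0462 m

stop time T_s = (13/10)/4 = 0.3250 s
robot in T_r: 1.3000·0.2000 = 0.2600 m
robot covers 1.3000·0.3250 − ½·4.0000·0.3250² = 0.2112 m while stopping
person approaches 0.8000·(0.2000+0.3250) = 0.4200 m
margins: 0.0800+0.0150+0.0600 = 0.1550 m
S_min ≈ 0.2600+0.2112+0.4200+0.1550  ⇒  S_min = 837/800 m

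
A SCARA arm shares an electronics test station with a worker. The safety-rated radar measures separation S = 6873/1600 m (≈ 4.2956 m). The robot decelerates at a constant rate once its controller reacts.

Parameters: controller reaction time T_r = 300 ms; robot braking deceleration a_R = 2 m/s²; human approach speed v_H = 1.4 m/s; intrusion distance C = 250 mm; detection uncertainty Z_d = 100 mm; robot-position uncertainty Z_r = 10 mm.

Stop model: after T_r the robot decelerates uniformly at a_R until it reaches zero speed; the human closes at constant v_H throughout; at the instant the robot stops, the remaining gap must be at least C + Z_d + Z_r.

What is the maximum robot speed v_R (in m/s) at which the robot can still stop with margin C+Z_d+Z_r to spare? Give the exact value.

collect terms ⇒ (1/4)·v_R² + (1)·v_R + (-225/64) = 0
  disc = (1)² − 4·(1/4)·(-225/64) = 289/64 ; √disc = 17/8
  v_R = (−(1) + 17/8) / (2·(1/4)) = 9/4 m/s
check:
T_s = v_R/a_R = (9/4)/2 = 1.1250 s
robot in T_r: 2.2500·0.3000 = 0.6750 m
robot under decel: 2.2500²/(2·2.0000) = 1.2656 m
person approaches 1.4000·(0.3000+1.1250) = 1.9950 m
residual clearance needed = 0.2500+0.1000+0.0100 = 0.3600 m
sum ≈ 0.6750+1.2656+1.9950+0.3600 ≈ 4.2956 m = S ✓

v_R_max = 9/4 m/s = 2.2500 m/s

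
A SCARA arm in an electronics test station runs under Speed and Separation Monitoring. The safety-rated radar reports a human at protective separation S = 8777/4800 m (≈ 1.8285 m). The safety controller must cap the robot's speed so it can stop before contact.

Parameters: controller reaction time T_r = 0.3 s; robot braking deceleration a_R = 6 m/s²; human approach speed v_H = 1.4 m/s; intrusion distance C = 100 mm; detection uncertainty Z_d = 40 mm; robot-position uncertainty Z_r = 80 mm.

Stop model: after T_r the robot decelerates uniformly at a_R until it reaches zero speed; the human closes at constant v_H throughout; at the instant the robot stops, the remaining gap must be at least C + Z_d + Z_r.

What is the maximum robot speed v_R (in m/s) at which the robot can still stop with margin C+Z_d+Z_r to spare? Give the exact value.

quadratic (1/12)·v² + (8/15)·v + (-1141/960) = 0
  disc = (8/15)² − 4·(1/12)·(-1141/960) = 1089/1600 ; √disc = 33/40
  v_R = (−(8/15) + 33/40) / (2·(1/12)) = 7/4 m/s
check:
stop time T_s = (7/4)/6 = 0.2917 s
robot covers v_R·T_r = 1.7500·0.3000 = 0.5250 m before braking
braking distance = 1.7500²/(2·6.0000) = 0.2552 m
person approaches 1.4000·(0.3000+0.2917) = 0.8283 m
C+Z_d+Z_r = 0.1000+0.0400+0.0800 = 0.2200 m
sum ≈ 0.5250+0.2552+0.8283+0.2200 ≈ 1.8285 m = S ✓

v_R_max = 7/4 m/s = 1.7500 m/s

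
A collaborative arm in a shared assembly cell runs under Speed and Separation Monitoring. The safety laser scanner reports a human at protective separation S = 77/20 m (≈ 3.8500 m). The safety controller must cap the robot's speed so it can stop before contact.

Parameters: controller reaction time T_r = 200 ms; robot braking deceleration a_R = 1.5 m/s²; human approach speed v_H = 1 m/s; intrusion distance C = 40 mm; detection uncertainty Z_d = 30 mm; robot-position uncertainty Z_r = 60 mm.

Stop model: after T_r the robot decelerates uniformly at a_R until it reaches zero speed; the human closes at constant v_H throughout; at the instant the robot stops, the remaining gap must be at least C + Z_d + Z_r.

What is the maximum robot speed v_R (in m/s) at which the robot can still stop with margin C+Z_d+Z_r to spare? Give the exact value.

v_R_max = 11/5 m/s = 2.2000 m/s

at the boundary: (1/3)·v² + (13/15)·v + (-88/25) = 0
  disc = (13/15)² − 4·(1/3)·(-88/25) = 49/9 ; √disc = 7/3
  v_R = (−(13/15) + 7/3) / (2·(1/3)) = 11/5 m/s
check:
braking lasts T_s = (11/5)/(3/2) = 1.4667 s
reaction-phase robot travel = 2.2000·0.2000 = 0.4400 m
robot under decel: 2.2000²/(2·1.5000) = 1.6133 m
human over T_r+T_s: 1.0000·(0.2000+1.4667) = 1.6667 m
residual clearance needed = 0.0400+0.0300+0.0600 = 0.1300 m
sum ≈ 0.4400+1.6133+1.6667+0.1300 ≈ 3.8500 m = S ✓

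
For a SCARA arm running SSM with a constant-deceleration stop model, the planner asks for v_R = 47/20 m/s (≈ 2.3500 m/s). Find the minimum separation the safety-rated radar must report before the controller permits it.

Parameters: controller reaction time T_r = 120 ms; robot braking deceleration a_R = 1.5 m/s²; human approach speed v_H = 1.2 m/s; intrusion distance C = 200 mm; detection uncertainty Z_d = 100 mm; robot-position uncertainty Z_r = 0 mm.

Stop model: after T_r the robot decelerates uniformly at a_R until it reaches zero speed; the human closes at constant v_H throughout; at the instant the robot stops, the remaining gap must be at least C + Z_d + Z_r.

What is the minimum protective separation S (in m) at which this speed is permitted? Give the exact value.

braking lasts T_s = (47/20)/(3/2) = 1.5667 s
robot in T_r: 2.3500·0.1200 = 0.2820 m
braking distance = 2.3500²/(2·1.5000) = 1.8408 m
person approaches 1.2000·(0.1200+1.5667) = 2.0240 m
margins: 0.2000+0.1000+0.0000 = 0.3000 m
S_min ≈ 0.2820+1.8408+2.0240+0.3000  ⇒  S_min = 26681/6000 m

S_min = 26681/6000 m = 4.4468 m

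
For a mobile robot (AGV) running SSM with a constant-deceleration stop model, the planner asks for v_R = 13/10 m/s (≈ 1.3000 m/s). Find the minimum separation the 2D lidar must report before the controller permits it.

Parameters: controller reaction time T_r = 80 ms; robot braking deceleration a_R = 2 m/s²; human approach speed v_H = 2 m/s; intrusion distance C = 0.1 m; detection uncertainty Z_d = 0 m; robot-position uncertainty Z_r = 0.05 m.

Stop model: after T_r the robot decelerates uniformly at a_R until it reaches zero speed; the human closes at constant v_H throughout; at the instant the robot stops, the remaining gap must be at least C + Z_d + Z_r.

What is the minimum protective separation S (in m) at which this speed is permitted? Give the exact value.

S_min = 4273/2000 m = 2.1365 m

braking lasts T_s = (13/10)/2 = 0.6500 s
robot covers v_R·T_r = 1.3000·0.0800 = 0.1040 m before braking
braking distance = 1.3000²/(2·2.0000) = 0.4225 m
human closes 2.0000·0.7300 = 1.4600 m
residual clearance needed = 0.1000+0.0000+0.0500 = 0.1500 m
S_min ≈ 0.1040+0.4225+1.4600+0.1500  ⇒  S_min = 4273/2000 m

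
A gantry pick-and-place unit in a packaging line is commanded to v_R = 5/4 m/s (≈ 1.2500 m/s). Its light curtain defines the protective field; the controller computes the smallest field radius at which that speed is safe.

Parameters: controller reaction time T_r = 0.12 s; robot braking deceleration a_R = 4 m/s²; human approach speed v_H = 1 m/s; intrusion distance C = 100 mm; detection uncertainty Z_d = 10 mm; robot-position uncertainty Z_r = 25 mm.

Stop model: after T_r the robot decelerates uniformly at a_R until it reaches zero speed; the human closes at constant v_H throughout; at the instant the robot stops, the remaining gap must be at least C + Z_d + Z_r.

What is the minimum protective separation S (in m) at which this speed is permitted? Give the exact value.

T_s = v_R/a_R = (5/4)/4 = 0.3125 s
robot in T_r: 1.2500·0.1200 = 0.1500 m
robot under decel: 1.2500²/(2·4.0000) = 0.1953 m
human over T_r+T_s: 1.0000·(0.1200+0.3125) = 0.4325 m
C+Z_d+Z_r = 0.1000+0.0100+0.0250 = 0.1350 m
S_min ≈ 0.1500+0.1953+0.4325+0.1350  ⇒  S_min = 2921/3200 m

S_min = 2921/3200 m = 0.9128 m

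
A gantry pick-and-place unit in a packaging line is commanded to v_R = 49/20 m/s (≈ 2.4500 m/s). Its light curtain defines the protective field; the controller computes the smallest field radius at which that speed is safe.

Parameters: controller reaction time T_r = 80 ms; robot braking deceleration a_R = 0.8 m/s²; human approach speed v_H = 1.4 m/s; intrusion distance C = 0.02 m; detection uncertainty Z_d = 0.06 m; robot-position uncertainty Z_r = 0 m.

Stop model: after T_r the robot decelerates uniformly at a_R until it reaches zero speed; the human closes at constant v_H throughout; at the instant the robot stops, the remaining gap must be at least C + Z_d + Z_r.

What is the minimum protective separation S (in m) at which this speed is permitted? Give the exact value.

stop time T_s = (49/20)/(4/5) = 3.0625 s
reaction-phase robot travel = 2.4500·0.0800 = 0.1960 m
robot under decel: 2.4500²/(2·0.8000) = 3.7516 m
human closes 1.4000·3.1425 = 4.3995 m
margins: 0.0200+0.0600+0.0000 = 0.0800 m
S_min ≈ 0.1960+3.7516+4.3995+0.0800  ⇒  S_min = 134833/16000 m

S_min = 134833/16000 m = 8.4271 m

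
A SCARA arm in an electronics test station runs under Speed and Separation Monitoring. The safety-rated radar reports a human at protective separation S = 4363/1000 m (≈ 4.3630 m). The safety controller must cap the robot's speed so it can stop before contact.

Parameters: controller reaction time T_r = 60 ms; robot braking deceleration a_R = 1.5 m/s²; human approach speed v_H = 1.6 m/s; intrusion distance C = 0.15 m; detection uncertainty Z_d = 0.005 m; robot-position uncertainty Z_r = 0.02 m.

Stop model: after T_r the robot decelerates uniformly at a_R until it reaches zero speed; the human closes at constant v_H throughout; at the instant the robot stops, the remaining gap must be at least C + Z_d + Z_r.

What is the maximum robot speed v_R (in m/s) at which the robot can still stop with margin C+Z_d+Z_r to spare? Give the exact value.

v_R_max = 11/5 m/s = 2.2000 m/s

at the boundary: (1/3)·v² + (169/150)·v + (-1023/250) = 0
  disc = (169/150)² − 4·(1/3)·(-1023/250) = 151321/22500 ; √disc = 389/150
  v_R = (−(169/150) + 389/150) / (2·(1/3)) = 11/5 m/s
check:
stop time T_s = (11/5)/(3/2) = 1.4667 s
reaction-phase robot travel = 2.2000·0.0600 = 0.1320 m
robot covers 2.2000·1.4667 − ½·1.5000·1.4667² = 1.6133 m while stopping
human over T_r+T_s: 1.6000·(0.0600+1.4667) = 2.4427 m
residual clearance needed = 0.1500+0.0050+0.0200 = 0.1750 m
sum ≈ 0.1320+1.6133+2.4427+0.1750 ≈ 4.3630 m = S ✓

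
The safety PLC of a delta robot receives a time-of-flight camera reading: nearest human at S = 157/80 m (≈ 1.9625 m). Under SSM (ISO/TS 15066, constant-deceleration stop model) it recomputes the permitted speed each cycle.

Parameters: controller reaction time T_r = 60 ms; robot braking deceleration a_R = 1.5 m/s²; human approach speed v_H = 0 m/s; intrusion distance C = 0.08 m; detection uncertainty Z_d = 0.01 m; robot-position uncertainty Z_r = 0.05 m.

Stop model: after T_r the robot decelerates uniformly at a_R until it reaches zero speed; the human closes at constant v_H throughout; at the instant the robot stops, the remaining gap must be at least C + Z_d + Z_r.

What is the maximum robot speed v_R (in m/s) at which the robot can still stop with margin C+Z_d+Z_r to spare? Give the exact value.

v_R_max = 9/4 m/s = 2.2500 m/s

at the boundary: (1/3)·v² + (3/50)·v + (-729/400) = 0
  disc = (3/50)² − 4·(1/3)·(-729/400) = 1521/625 ; √disc = 39/25
  v_R = (−(3/50) + 39/25) / (2·(1/3)) = 9/4 m/s
check:
stop time T_s = (9/4)/(3/2) = 1.5000 s
robot in T_r: 2.2500·0.0600 = 0.1350 m
robot covers 2.2500·1.5000 − ½·1.5000·1.5000² = 1.6875 m while stopping
person approaches 0.0000·(0.0600+1.5000) = 0.0000 m
residual clearance needed = 0.0800+0.0100+0.0500 = 0.1400 m
sum ≈ 0.1350+1.6875+0.0000+0.1400 ≈ 1.9625 m = S ✓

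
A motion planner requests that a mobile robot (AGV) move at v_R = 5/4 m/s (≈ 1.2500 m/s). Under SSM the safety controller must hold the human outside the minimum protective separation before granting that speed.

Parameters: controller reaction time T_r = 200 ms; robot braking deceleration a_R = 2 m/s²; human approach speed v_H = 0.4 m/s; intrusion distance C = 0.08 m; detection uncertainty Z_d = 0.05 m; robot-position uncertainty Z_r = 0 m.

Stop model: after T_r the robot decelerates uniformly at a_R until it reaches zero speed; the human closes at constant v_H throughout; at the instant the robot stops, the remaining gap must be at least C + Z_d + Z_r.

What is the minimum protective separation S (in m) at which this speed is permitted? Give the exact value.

stop time T_s = (5/4)/2 = 0.6250 s
reaction-phase robot travel = 1.2500·0.2000 = 0.2500 m
braking distance = 1.2500²/(2·2.0000) = 0.3906 m
human over T_r+T_s: 0.4000·(0.2000+0.6250) = 0.3300 m
margins: 0.0800+0.0500+0.0000 = 0.1300 m
S_min ≈ 0.2500+0.3906+0.3300+0.1300  ⇒  S_min = 1761/1600 m

S_min = 1761/1600 m = 1.1006 m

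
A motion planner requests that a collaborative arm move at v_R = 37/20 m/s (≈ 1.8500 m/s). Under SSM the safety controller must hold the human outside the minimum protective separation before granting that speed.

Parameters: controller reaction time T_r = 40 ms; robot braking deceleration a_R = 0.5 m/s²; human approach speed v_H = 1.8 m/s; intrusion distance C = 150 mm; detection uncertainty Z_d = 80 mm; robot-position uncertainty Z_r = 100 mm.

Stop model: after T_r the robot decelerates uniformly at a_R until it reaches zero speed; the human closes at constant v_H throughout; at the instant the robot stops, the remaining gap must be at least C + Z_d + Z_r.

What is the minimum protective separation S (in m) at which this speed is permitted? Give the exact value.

stop time T_s = (37/20)/(1/2) = 3.7000 s
robot in T_r: 1.8500·0.0400 = 0.0740 m
robot covers 1.8500·3.7000 − ½·0.5000·3.7000² = 3.4225 m while stopping
person approaches 1.8000·(0.0400+3.7000) = 6.7320 m
residual clearance needed = 0.1500+0.0800+0.1000 = 0.3300 m
S_min ≈ 0.0740+3.4225+6.7320+0.3300  ⇒  S_min = 21117/2000 m

S_min = 21117/2000 m = 10.5585 m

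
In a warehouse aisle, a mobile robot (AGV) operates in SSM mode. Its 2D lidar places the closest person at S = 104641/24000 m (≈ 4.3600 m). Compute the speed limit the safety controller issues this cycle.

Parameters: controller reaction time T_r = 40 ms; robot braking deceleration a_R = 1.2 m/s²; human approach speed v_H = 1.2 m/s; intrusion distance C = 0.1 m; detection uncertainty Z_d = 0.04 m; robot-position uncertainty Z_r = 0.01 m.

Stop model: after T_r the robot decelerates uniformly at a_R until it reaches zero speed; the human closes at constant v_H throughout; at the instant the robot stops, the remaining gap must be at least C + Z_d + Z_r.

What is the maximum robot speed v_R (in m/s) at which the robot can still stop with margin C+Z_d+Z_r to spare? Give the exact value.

v_R_max = 43/20 m/s = 2.1500 m/s

quadratic (5/12)·v² + (26/25)·v + (-99889/24000) = 0
  disc = (26/25)² − 4·(5/12)·(-99889/24000) = 2886601/360000 ; √disc = 1699/600
  v_R = (−(26/25) + 1699/600) / (2·(5/12)) = 43/20 m/s
check:
T_s = v_R/a_R = (43/20)/(6/5) = 1.7917 s
robot in T_r: 2.1500·0.0400 = 0.0860 m
robot covers 2.1500·1.7917 − ½·1.2000·1.7917² = 1.9260 m while stopping
person approaches 1.2000·(0.0400+1.7917) = 2.1980 m
margins: 0.1000+0.0400+0.0100 = 0.1500 m
sum ≈ 0.0860+1.9260+2.1980+0.1500 ≈ 4.3600 m = S ✓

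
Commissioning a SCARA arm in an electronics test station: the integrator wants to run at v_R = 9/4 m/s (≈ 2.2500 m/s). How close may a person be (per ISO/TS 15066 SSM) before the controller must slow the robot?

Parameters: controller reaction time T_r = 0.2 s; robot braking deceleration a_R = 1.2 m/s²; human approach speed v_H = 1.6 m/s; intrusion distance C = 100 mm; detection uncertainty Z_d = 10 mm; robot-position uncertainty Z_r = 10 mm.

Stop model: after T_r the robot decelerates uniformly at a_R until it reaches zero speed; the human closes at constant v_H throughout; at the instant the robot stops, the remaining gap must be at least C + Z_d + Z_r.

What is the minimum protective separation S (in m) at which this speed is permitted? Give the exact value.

S_min = 9599/1600 m = 5.9994 m

T_s = v_R/a_R = (9/4)/(6/5) = 1.8750 s
robot in T_r: 2.2500·0.2000 = 0.4500 m
robot under decel: 2.2500²/(2·1.2000) = 2.1094 m
person approaches 1.6000·(0.2000+1.8750) = 3.3200 m
C+Z_d+Z_r = 0.1000+0.0100+0.0100 = 0.1200 m
S_min ≈ 0.4500+2.1094+3.3200+0.1200  ⇒  S_min = 9599/1600 m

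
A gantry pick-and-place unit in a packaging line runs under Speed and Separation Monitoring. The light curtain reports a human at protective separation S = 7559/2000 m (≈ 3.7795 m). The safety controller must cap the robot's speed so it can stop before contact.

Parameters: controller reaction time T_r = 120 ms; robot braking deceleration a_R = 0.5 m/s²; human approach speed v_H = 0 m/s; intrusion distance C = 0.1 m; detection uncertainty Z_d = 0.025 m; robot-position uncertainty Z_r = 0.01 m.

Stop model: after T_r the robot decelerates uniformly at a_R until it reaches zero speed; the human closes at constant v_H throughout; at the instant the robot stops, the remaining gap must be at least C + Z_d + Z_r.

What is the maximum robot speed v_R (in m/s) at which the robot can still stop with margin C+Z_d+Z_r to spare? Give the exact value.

collect terms ⇒ (1)·v_R² + (3/25)·v_R + (-7289/2000) = 0
  disc = (3/25)² − 4·(1)·(-7289/2000) = 36481/2500 ; √disc = 191/50
  v_R = (−(3/25) + 191/50) / (2·(1)) = 37/20 m/s
check:
T_s = v_R/a_R = (37/20)/(1/2) = 3.7000 s
robot in T_r: 1.8500·0.1200 = 0.2220 m
robot covers 1.8500·3.7000 − ½·0.5000·3.7000² = 3.4225 m while stopping
human over T_r+T_s: 0.0000·(0.1200+3.7000) = 0.0000 m
residual clearance needed = 0.1000+0.0250+0.0100 = 0.1350 m
sum ≈ 0.2220+3.4225+0.0000+0.1350 ≈ 3.7795 m = S ✓

v_R_max = 37/20 m/s = 1.8500 m/s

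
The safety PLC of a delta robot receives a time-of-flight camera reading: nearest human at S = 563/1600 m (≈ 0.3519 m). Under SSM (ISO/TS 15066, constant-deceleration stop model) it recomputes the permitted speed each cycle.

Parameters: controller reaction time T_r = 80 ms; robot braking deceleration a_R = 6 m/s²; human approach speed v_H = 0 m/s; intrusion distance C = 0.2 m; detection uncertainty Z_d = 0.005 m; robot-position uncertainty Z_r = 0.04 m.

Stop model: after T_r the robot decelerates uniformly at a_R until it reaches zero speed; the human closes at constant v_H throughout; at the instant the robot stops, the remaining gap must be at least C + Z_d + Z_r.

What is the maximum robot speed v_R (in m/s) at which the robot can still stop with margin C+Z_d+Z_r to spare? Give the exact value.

at the boundary: (1/12)·v² + (2/25)·v + (-171/1600) = 0
  disc = (2/25)² − 4·(1/12)·(-171/1600) = 1681/40000 ; √disc = 41/200
  v_R = (−(2/25) + 41/200) / (2·(1/12)) = 3/4 m/s
check:
braking lasts T_s = (3/4)/6 = 0.1250 s
robot in T_r: 0.7500·0.0800 = 0.0600 m
braking distance = 0.7500²/(2·6.0000) = 0.0469 m
person approaches 0.0000·(0.0800+0.1250) = 0.0000 m
C+Z_d+Z_r = 0.2000+0.0050+0.0400 = 0.2450 m
sum ≈ 0.0600+0.0469+0.0000+0.2450 ≈ 0.3519 m = S ✓

v_R_max = 3/4 m/s = 0.7500 m/s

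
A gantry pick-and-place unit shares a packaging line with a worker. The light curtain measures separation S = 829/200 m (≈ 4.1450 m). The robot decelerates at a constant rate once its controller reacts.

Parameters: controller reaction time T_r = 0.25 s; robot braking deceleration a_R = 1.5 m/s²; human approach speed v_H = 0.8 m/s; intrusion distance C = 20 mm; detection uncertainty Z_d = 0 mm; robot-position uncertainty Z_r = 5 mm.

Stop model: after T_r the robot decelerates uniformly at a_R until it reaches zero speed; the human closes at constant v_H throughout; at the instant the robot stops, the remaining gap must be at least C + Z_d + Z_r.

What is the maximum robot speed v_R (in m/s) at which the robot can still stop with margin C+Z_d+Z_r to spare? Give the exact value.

quadratic (1/3)·v² + (47/60)·v + (-98/25) = 0
  disc = (47/60)² − 4·(1/3)·(-98/25) = 841/144 ; √disc = 29/12
  v_R = (−(47/60) + 29/12) / (2·(1/3)) = 49/20 m/s
check:
braking lasts T_s = (49/20)/(3/2) = 1.6333 s
reaction-phase robot travel = 2.4500·0.2500 = 0.6125 m
robot under decel: 2.4500²/(2·1.5000) = 2.0008 m
person approaches 0.8000·(0.2500+1.6333) = 1.5067 m
margins: 0.0200+0.0000+0.0050 = 0.0250 m
sum ≈ 0.6125+2.0008+1.5067+0.0250 ≈ 4.1450 m = S ✓

v_R_max = 49/20 m/s = 2.4500 m/s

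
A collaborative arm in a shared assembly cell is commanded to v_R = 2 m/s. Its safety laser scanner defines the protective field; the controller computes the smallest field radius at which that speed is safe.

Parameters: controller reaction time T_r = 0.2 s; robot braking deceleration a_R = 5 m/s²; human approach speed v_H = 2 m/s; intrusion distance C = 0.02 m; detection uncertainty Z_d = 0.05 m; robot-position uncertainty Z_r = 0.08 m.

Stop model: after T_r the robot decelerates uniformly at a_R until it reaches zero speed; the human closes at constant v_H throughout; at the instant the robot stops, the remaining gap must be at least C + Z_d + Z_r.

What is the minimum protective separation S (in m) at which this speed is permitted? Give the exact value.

S_min = 43/20 m = 2.1500 m

T_s = v_R/a_R = 2/5 = 0.4000 s
robot in T_r: 2.0000·0.2000 = 0.4000 m
robot covers 2.0000·0.4000 − ½·5.0000·0.4000² = 0.4000 m while stopping
human over T_r+T_s: 2.0000·(0.2000+0.4000) = 1.2000 m
residual clearance needed = 0.0200+0.0500+0.0800 = 0.1500 m
S_min ≈ 0.4000+0.4000+1.2000+0.1500  ⇒  S_min = 43/20 m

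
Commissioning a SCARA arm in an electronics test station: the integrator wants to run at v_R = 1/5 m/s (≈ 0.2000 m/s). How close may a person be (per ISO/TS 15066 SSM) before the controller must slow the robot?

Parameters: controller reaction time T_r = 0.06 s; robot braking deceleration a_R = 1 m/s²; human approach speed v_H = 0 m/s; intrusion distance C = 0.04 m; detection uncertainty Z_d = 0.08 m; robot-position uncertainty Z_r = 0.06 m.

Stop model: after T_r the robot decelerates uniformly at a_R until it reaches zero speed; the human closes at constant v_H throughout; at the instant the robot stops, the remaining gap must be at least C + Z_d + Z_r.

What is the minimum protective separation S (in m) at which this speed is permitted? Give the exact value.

braking lasts T_s = (1/5)/1 = 0.2000 s
robot covers v_R·T_r = 0.2000·0.0600 = 0.0120 m before braking
robot covers 0.2000·0.2000 − ½·1.0000·0.2000² = 0.0200 m while stopping
human over T_r+T_s: 0.0000·(0.0600+0.2000) = 0.0000 m
C+Z_d+Z_r = 0.0400+0.0800+0.0600 = 0.1800 m
S_min ≈ 0.0120+0.0200+0.0000+0.1800  ⇒  S_min = 53/250 m

S_min = 53/250 m = 0.2120 m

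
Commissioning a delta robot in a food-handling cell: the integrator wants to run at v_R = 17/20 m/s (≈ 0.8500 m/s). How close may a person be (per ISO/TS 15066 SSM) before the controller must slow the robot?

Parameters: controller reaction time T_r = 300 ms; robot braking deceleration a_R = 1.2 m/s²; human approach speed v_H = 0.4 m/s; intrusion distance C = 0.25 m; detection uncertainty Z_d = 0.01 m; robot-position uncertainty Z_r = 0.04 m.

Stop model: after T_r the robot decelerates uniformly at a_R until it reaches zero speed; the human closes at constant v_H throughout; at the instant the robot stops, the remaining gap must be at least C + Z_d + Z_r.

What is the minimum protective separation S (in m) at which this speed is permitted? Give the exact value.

S_min = 403/320 m = 1.2594 m

stop time T_s = (17/20)/(6/5) = 0.7083 s
robot in T_r: 0.8500·0.3000 = 0.2550 m
robot under decel: 0.8500²/(2·1.2000) = 0.3010 m
human over T_r+T_s: 0.4000·(0.3000+0.7083) = 0.4033 m
C+Z_d+Z_r = 0.2500+0.0100+0.0400 = 0.3000 m
S_min ≈ 0.2550+0.3010+0.4033+0.3000  ⇒  S_min = 403/320 m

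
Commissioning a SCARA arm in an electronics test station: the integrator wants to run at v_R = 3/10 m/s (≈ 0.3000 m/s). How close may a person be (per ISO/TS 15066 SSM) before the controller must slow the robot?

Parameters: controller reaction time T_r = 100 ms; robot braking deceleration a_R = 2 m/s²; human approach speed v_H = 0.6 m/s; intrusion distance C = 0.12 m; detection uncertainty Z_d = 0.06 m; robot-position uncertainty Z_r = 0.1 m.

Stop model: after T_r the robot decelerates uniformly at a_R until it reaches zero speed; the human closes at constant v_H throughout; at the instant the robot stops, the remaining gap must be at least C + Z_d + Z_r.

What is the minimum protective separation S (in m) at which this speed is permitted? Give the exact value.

braking lasts T_s = (3/10)/2 = 0.1500 s
reaction-phase robot travel = 0.3000·0.1000 = 0.0300 m
braking distance = 0.3000²/(2·2.0000) = 0.0225 m
person approaches 0.6000·(0.1000+0.1500) = 0.1500 m
margins: 0.1200+0.0600+0.1000 = 0.2800 m
S_min ≈ 0.0300+0.0225+0.1500+0.2800  ⇒  S_min = 193/400 m

S_min = 193/400 m = 0.4825 m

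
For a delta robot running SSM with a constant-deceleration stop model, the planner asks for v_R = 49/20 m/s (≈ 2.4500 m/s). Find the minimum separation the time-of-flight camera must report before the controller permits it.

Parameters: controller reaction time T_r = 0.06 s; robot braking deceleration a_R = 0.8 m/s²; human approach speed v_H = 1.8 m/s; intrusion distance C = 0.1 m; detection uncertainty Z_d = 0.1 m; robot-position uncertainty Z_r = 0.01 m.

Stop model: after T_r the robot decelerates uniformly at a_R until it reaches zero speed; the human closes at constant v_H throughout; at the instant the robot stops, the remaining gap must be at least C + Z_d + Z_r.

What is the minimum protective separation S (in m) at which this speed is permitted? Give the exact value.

S_min = 31133/3200 m = 9.7291 m

stop time T_s = (49/20)/(4/5) = 3.0625 s
reaction-phase robot travel = 2.4500·0.0600 = 0.1470 m
robot under decel: 2.4500²/(2·0.8000) = 3.7516 m
human over T_r+T_s: 1.8000·(0.0600+3.0625) = 5.6205 m
margins: 0.1000+0.1000+0.0100 = 0.2100 m
S_min ≈ 0.1470+3.7516+5.6205+0.2100  ⇒  S_min = 31133/3200 m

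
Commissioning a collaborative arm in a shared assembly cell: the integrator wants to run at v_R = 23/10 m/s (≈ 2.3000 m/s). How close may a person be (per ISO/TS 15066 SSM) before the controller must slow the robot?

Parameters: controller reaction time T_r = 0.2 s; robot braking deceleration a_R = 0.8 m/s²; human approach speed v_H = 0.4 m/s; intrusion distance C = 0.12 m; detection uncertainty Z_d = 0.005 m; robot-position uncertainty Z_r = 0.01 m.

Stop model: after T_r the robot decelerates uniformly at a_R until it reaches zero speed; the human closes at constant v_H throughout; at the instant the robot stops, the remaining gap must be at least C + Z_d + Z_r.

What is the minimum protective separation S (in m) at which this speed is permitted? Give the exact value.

S_min = 821/160 m = 5.1312 m

stop time T_s = (23/10)/(4/5) = 2.8750 s
robot covers v_R·T_r = 2.3000·0.2000 = 0.4600 m before braking
robot under decel: 2.3000²/(2·0.8000) = 3.3062 m
person approaches 0.4000·(0.2000+2.8750) = 1.2300 m
margins: 0.1200+0.0050+0.0100 = 0.1350 m
S_min ≈ 0.4600+3.3062+1.2300+0.1350  ⇒  S_min = 821/160 m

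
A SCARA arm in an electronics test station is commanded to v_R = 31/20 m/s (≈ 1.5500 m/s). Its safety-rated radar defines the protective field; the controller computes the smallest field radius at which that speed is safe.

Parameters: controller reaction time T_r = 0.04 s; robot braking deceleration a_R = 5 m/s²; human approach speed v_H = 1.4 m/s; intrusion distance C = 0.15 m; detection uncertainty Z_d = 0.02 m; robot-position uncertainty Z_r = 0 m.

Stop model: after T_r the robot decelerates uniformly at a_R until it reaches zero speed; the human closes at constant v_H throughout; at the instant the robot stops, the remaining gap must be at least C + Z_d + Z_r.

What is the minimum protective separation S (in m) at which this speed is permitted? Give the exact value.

S_min = 3849/4000 m = 0.9623 m

T_s = v_R/a_R = (31/20)/5 = 0.3100 s
reaction-phase robot travel = 1.5500·0.0400 = 0.0620 m
braking distance = 1.5500²/(2·5.0000) = 0.2402 m
person approaches 1.4000·(0.0400+0.3100) = 0.4900 m
residual clearance needed = 0.1500+0.0200+0.0000 = 0.1700 m
S_min ≈ 0.0620+0.2402+0.4900+0.1700  ⇒  S_min = 3849/4000 m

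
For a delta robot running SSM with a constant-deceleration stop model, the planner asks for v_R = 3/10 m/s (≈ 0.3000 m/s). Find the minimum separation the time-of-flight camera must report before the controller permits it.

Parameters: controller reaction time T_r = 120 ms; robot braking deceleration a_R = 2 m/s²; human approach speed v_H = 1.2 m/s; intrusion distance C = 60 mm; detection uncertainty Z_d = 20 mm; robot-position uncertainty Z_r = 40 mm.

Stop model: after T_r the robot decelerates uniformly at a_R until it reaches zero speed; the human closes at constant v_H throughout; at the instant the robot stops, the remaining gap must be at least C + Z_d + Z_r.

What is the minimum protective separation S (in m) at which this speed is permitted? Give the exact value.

T_s = v_R/a_R = (3/10)/2 = 0.1500 s
reaction-phase robot travel = 0.3000·0.1200 = 0.0360 m
robot under decel: 0.3000²/(2·2.0000) = 0.0225 m
human over T_r+T_s: 1.2000·(0.1200+0.1500) = 0.3240 m
margins: 0.0600+0.0200+0.0400 = 0.1200 m
S_min ≈ 0.0360+0.0225+0.3240+0.1200  ⇒  S_min = 201/400 m

S_min = 201/400 m = 0.5025 m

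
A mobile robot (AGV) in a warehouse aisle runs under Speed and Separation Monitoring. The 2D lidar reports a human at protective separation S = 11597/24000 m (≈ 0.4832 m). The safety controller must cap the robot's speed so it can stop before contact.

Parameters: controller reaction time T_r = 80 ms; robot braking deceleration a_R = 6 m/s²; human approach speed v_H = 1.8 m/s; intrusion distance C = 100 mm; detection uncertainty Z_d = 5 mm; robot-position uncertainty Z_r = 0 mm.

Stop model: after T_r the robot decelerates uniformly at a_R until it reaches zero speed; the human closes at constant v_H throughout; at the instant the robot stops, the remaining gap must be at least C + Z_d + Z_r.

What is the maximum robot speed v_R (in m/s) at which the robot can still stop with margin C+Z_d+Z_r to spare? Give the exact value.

v_R_max = 11/20 m/s = 0.5500 m/s

quadratic (1/12)·v² + (19/50)·v + (-5621/24000) = 0
  disc = (19/50)² − 4·(1/12)·(-5621/24000) = 80089/360000 ; √disc = 283/600
  v_R = (−(19/50) + 283/600) / (2·(1/12)) = 11/20 m/s
check:
braking lasts T_s = (11/20)/6 = 0.0917 s
robot covers v_R·T_r = 0.5500·0.0800 = 0.0440 m before braking
robot under decel: 0.5500²/(2·6.0000) = 0.0252 m
human over T_r+T_s: 1.8000·(0.0800+0.0917) = 0.3090 m
margins: 0.1000+0.0050+0.0000 = 0.1050 m
sum ≈ 0.0440+0.0252+0.3090+0.1050 ≈ 0.4832 m = S ✓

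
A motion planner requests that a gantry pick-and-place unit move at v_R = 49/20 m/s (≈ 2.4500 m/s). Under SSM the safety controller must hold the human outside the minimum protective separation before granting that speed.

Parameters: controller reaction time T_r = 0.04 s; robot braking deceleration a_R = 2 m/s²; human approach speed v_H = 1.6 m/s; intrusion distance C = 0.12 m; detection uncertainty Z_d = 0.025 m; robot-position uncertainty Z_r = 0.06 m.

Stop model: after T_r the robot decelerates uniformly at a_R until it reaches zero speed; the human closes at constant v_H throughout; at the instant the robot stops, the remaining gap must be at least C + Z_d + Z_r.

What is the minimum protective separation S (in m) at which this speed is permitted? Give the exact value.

T_s = v_R/a_R = (49/20)/2 = 1.2250 s
robot covers v_R·T_r = 2.4500·0.0400 = 0.0980 m before braking
braking distance = 2.4500²/(2·2.0000) = 1.5006 m
human over T_r+T_s: 1.6000·(0.0400+1.2250) = 2.0240 m
C+Z_d+Z_r = 0.1200+0.0250+0.0600 = 0.2050 m
S_min ≈ 0.0980+1.5006+2.0240+0.2050  ⇒  S_min = 30621/8000 m

S_min = 30621/8000 m = 3.8276 m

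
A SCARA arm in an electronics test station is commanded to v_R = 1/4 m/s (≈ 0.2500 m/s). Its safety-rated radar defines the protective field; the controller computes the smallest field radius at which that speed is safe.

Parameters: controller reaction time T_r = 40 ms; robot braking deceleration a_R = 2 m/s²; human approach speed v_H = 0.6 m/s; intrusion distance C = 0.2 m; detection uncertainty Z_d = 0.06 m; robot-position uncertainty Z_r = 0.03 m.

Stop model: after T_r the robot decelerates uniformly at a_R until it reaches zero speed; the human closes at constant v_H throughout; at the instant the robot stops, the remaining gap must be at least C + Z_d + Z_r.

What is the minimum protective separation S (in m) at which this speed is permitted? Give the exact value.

S_min = 3317/8000 m = 0.4146 m

T_s = v_R/a_R = (1/4)/2 = 0.1250 s
reaction-phase robot travel = 0.2500·0.0400 = 0.0100 m
braking distance = 0.2500²/(2·2.0000) = 0.0156 m
human closes 0.6000·0.1650 = 0.0990 m
margins: 0.2000+0.0600+0.0300 = 0.2900 m
S_min ≈ 0.0100+0.0156+0.0990+0.2900  ⇒  S_min = 3317/8000 m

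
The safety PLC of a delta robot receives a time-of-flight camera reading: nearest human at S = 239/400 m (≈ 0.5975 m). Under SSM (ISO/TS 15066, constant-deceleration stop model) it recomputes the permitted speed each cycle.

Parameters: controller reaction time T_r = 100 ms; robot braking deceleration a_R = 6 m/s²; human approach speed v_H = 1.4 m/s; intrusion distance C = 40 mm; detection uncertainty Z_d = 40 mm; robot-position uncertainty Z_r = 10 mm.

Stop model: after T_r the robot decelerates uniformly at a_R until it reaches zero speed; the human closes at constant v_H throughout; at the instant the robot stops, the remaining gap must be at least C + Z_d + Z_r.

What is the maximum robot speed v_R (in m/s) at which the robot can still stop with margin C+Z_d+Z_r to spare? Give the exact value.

collect terms ⇒ (1/12)·v_R² + (1/3)·v_R + (-147/400) = 0
  disc = (1/3)² − 4·(1/12)·(-147/400) = 841/3600 ; √disc = 29/60
  v_R = (−(1/3) + 29/60) / (2·(1/12)) = 9/10 m/s
check:
T_s = v_R/a_R = (9/10)/6 = 0.1500 s
robot covers v_R·T_r = 0.9000·0.1000 = 0.0900 m before braking
robot covers 0.9000·0.1500 − ½·6.0000·0.1500² = 0.0675 m while stopping
person approaches 1.4000·(0.1000+0.1500) = 0.3500 m
margins: 0.0400+0.0400+0.0100 = 0.0900 m
sum ≈ 0.0900+0.0675+0.3500+0.0900 ≈ 0.5975 m = S ✓

v_R_max = 9/10 m/s = 0.9000 m/s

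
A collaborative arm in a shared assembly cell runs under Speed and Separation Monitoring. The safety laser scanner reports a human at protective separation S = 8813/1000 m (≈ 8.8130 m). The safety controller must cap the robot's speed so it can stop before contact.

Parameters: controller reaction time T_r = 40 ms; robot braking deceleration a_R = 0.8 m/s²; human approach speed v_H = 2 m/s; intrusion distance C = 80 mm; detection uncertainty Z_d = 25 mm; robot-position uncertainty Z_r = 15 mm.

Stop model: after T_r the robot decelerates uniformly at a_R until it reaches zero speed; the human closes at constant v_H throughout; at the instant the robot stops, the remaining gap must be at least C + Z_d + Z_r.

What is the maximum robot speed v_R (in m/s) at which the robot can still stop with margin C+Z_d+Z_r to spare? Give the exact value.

quadratic (5/8)·v² + (127/50)·v + (-8613/1000) = 0
  disc = (127/50)² − 4·(5/8)·(-8613/1000) = 279841/10000 ; √disc = 529/100
  v_R = (−(127/50) + 529/100) / (2·(5/8)) = 11/5 m/s
check:
T_s = v_R/a_R = (11/5)/(4/5) = 2.7500 s
robot in T_r: 2.2000·0.0400 = 0.0880 m
braking distance = 2.2000²/(2·0.8000) = 3.0250 m
person approaches 2.0000·(0.0400+2.7500) = 5.5800 m
margins: 0.0800+0.0250+0.0150 = 0.1200 m
sum ≈ 0.0880+3.0250+5.5800+0.1200 ≈ 8.8130 m = S ✓

v_R_max = 11/5 m/s = 2.2000 m/s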